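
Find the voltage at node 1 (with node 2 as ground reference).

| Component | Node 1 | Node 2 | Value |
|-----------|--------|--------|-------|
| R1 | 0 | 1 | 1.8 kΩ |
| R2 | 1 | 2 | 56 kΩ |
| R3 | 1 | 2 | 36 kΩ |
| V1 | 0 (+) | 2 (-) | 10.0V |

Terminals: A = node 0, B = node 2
Nodal analysis, taking node 2 as the 0 V reference.
Source V1 fixes V_0 = 10 V.
KCL at each unknown node (sum of currents leaving = 0; resistances in Ω):
  Node 1: (V_1 - 10)/1800 + (V_1 - 0)/56000 + (V_1 - 0)/36000 = 0
Collecting terms: 0.0006012 × V_1 = 0.005556  =>  V_1 = 9.241 V
The requested potential is V_1 = 9.241 V.

Final answer: V_1 = 9.241 V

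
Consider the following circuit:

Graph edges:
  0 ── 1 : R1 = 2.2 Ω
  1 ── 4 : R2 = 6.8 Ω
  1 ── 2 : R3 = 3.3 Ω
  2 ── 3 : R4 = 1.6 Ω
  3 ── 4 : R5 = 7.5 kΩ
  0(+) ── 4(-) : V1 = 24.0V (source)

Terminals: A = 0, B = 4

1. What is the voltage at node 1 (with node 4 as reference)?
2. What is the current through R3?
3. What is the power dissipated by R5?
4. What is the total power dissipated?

Nodal analysis, taking node 4 as the 0 V reference.
Source V1 fixes V_0 = 24 V.
KCL at each unknown node (sum of currents leaving = 0; resistances in Ω):
  Node 1: (V_1 - 24)/2.2 + (V_1 - 0)/6.8 + (V_1 - V_2)/3.3 = 0
  Node 2: (V_2 - V_1)/3.3 + (V_2 - V_3)/1.6 = 0
  Node 3: (V_3 - V_2)/1.6 + (V_3 - 0)/7500 = 0
Collecting terms (coefficients in siemens):
  0.9046·V_1 - 0.303·V_2 = 10.91
  0.928·V_2 - 0.303·V_1 - 0.625·V_3 = 0
  0.6251·V_3 - 0.625·V_2 = 0
Solving these 3 simultaneous equations (Gaussian elimination) gives:
  V_1 = 18.13 V, V_2 = 18.12 V, V_3 = 18.12 V
Part 1:
  Read off the nodal solution: V_1 = 18.13 V
Part 2:
  I_R3 = (V_1 - V_2)/R3 = (18.13 - 18.12)/3.3 = 0.002416 A
  Magnitude: I_R3 = 0.002416 A
Part 3:
  I_R5 = (V_3 - V_4)/R5 = (18.12 - 0)/7500 = 0.002416 A
  P_R5 = I_R5² × R5 = (0.002416)² × 7500 = 0.04377 W
Part 4:
  Power in each resistor, P = (ΔV)²/R:
    P_R1 = (24 - 18.13)²/2.2 = 15.67 W
    P_R2 = (18.13 - 0)²/6.8 = 48.33 W
    P_R3 = (18.13 - 18.12)²/3.3 = 0.00001926 W
    P_R4 = (18.12 - 18.12)²/1.6 = 0.000009337 W
    P_R5 = (18.12 - 0)²/7500 = 0.04377 W
  P_total = P_R1 + P_R2 + P_R3 + P_R4 + P_R5 = 64.04 W

Final answers:
1. V_1 = 18.13 V
2. I_R3 = 0.002416 A
3. P_R5 = 0.04377 W
4. P_total = 64.04 W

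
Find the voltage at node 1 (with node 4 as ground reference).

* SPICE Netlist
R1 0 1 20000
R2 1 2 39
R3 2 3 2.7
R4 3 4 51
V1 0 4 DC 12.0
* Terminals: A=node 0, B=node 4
Nodal analysis, taking node 4 as the 0 V reference.
Source V1 fixes V_0 = 12 V.
KCL at each unknown node (sum of currents leaving = 0; resistances in Ω):
  Node 1: (V_1 - 12)/20000 + (V_1 - V_2)/39 = 0
  Node 2: (V_2 - V_1)/39 + (V_2 - V_3)/2.7 = 0
  Node 3: (V_3 - V_2)/2.7 + (V_3 - 0)/51 = 0
Collecting terms (coefficients in siemens):
  0.02569·V_1 - 0.02564·V_2 = 0.0006
  0.396·V_2 - 0.02564·V_1 - 0.3704·V_3 = 0
  0.39·V_3 - 0.3704·V_2 = 0
Solving these 3 simultaneous equations (Gaussian elimination) gives:
  V_1 = 0.05536 V, V_2 = 0.03207 V, V_3 = 0.03046 V
The requested potential is V_1 = 0.05536 V.

Final answer: V_1 = 0.05536 V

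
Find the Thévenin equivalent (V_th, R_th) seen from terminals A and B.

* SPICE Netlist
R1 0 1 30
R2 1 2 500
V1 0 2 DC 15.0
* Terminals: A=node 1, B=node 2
Step 1 — V_th is the open-circuit voltage V_A - V_B (nothing connected across the terminals).
Nodal analysis, taking node 2 as the 0 V reference.
Source V1 fixes V_0 = 15 V.
KCL at each unknown node (sum of currents leaving = 0; resistances in Ω):
  Node 1: (V_1 - 15)/30 + (V_1 - 0)/500 = 0
Collecting terms: 0.03533 × V_1 = 0.5  =>  V_1 = 14.15 V
V_th = V_1 - V_2 = 14.15 - 0 = 14.15 V
Step 2 — R_th: zero the source — replace V1 by a short circuit (node 2 merges into node 0) — and find the resistance seen between A (node 1) and B (node 0).
Reduce the network between node 1 (A) and node 0 (B) by series/parallel combination:
  Rp1 = R1 ‖ R2 (parallel, both between nodes 0 and 1) = 1/(1/30 + 1/500) = 28.3 Ω
R_th = 28.3 Ω

Final answer: V_th = 14.15 V, R_th = 28.3 Ω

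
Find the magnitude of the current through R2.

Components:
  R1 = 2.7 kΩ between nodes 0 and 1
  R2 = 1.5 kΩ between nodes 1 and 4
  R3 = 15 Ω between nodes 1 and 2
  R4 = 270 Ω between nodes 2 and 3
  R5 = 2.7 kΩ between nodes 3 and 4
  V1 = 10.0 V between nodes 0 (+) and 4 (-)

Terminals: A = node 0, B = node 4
Nodal analysis, taking node 4 as the 0 V reference.
Source V1 fixes V_0 = 10 V.
KCL at each unknown node (sum of currents leaving = 0; resistances in Ω):
  Node 1: (V_1 - 10)/2700 + (V_1 - 0)/1500 + (V_1 - V_2)/15 = 0
  Node 2: (V_2 - V_1)/15 + (V_2 - V_3)/270 = 0
  Node 3: (V_3 - V_2)/270 + (V_3 - 0)/2700 = 0
Collecting terms (coefficients in siemens):
  0.0677·V_1 - 0.06667·V_2 = 0.003704
  0.07037·V_2 - 0.06667·V_1 - 0.003704·V_3 = 0
  0.004074·V_3 - 0.003704·V_2 = 0
Solving these 3 simultaneous equations (Gaussian elimination) gives:
  V_1 = 2.699 V, V_2 = 2.686 V, V_3 = 2.442 V
I_R2 = (V_1 - V_4)/R2 = (2.699 - 0)/1500 = 0.0018 A
|I_R2| = 0.0018 A

Final answer: |I_R2| = 0.0018 A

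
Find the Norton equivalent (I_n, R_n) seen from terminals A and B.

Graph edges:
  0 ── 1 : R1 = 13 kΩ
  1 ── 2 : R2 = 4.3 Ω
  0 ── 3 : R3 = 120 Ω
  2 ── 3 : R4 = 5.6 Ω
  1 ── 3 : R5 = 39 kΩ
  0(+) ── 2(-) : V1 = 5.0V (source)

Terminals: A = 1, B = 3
Find the Thévenin equivalent first; then I_n = V_th/R_th and R_n = R_th.
Step 1 — V_th is the open-circuit voltage V_A - V_B (nothing connected across the terminals).
Nodal analysis, taking node 2 as the 0 V reference.
Source V1 fixes V_0 = 5 V.
KCL at each unknown node (sum of currents leaving = 0; resistances in Ω):
  Node 1: (V_1 - 5)/13000 + (V_1 - 0)/4.3 + (V_1 - V_3)/39000 = 0
  Node 3: (V_3 - 5)/120 + (V_3 - 0)/5.6 + (V_3 - V_1)/39000 = 0
Collecting terms (coefficients in siemens):
  0.2327·V_1 - 0.00002564·V_3 = 0.0003846
  0.1869·V_3 - 0.00002564·V_1 = 0.04167
Determinant D = (0.2327)(0.1869) - (-0.00002564)(-0.00002564) = 0.04349
V_1 = [(0.0003846)(0.1869) - (-0.00002564)(0.04167)]/D = 0.001678 V
V_3 = [(0.2327)(0.04167) - (0.0003846)(-0.00002564)]/D = 0.2229 V
V_th = V_1 - V_3 = 0.001678 - 0.2229 = -0.2212 V
Step 2 — R_th: zero the source — replace V1 by a short circuit (node 2 merges into node 0) — and find the resistance seen between A (node 1) and B (node 3).
Reduce the network between node 1 (A) and node 3 (B) by series/parallel combination:
  Rp1 = R1 ‖ R2 (parallel, both between nodes 0 and 1) = 1/(1/13000 + 1/4.3) = 4.299 Ω
  Rp2 = R3 ‖ R4 (parallel, both between nodes 0 and 3) = 1/(1/120 + 1/5.6) = 5.35 Ω
  Rs1 = Rp1 + Rp2 (series, joined only at node 0) = 4.299 + 5.35 = 9.649 Ω
  Rp3 = R5 ‖ Rs1 (parallel, both between nodes 1 and 3) = 1/(1/39000 + 1/9.649) = 9.647 Ω
R_th = 9.647 Ω
I_n = V_th/R_th = -0.2212/9.647 = -0.02293 A, and R_n = R_th = 9.647 Ω

Final answer: I_n = -0.02293 A, R_n = 9.647 Ω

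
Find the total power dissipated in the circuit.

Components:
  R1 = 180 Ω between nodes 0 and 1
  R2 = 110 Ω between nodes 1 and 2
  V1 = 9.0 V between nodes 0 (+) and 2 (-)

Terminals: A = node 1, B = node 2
Nodal analysis, taking node 2 as the 0 V reference.
Source V1 fixes V_0 = 9 V.
KCL at each unknown node (sum of currents leaving = 0; resistances in Ω):
  Node 1: (V_1 - 9)/180 + (V_1 - 0)/110 = 0
Collecting terms: 0.01465 × V_1 = 0.05  =>  V_1 = 3.414 V
Power in each resistor, P = (ΔV)²/R:
  P_R1 = (9 - 3.414)²/180 = 0.1734 W
  P_R2 = (3.414 - 0)²/110 = 0.1059 W
P_total = P_R1 + P_R2 = 0.2793 W

Final answer: 0.2793 W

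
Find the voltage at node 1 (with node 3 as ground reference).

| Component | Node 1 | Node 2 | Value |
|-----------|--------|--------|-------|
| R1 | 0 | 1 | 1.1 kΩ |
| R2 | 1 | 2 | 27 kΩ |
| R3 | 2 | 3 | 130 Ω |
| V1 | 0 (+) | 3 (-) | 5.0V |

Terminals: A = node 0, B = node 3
Nodal analysis, taking node 3 as the 0 V reference.
Source V1 fixes V_0 = 5 V.
KCL at each unknown node (sum of currents leaving = 0; resistances in Ω):
  Node 1: (V_1 - 5)/1100 + (V_1 - V_2)/27000 = 0
  Node 2: (V_2 - V_1)/27000 + (V_2 - 0)/130 = 0
Collecting terms (coefficients in siemens):
  0.0009461·V_1 - 0.00003704·V_2 = 0.004545
  0.007729·V_2 - 0.00003704·V_1 = 0
Determinant D = (0.0009461)(0.007729) - (-0.00003704)(-0.00003704) = 0.000007312
V_1 = [(0.004545)(0.007729) - (-0.00003704)(0)]/D = 4.805 V
V_2 = [(0.0009461)(0) - (0.004545)(-0.00003704)]/D = 0.02303 V
The requested potential is V_1 = 4.805 V.

Final answer: V_1 = 4.805 V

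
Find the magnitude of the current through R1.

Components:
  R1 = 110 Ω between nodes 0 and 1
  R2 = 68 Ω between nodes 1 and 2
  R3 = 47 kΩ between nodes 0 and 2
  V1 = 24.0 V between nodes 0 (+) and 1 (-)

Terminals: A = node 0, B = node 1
Nodal analysis, taking node 1 as the 0 V reference.
Source V1 fixes V_0 = 24 V.
KCL at each unknown node (sum of currents leaving = 0; resistances in Ω):
  Node 2: (V_2 - 0)/68 + (V_2 - 24)/47000 = 0
Collecting terms: 0.01473 × V_2 = 0.0005106  =>  V_2 = 0.03467 V
I_R1 = (V_0 - V_1)/R1 = (24 - 0)/110 = 0.2182 A
|I_R1| = 0.2182 A

Final answer: |I_R1| = 0.2182 A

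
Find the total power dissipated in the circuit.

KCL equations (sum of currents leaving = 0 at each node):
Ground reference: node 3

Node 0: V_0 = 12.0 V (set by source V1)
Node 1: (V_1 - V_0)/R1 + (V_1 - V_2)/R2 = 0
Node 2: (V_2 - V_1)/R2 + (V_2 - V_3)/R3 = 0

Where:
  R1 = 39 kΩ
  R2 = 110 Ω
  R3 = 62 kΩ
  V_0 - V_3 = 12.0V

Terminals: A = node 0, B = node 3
Nodal analysis, taking node 3 as the 0 V reference.
Source V1 fixes V_0 = 12 V.
KCL at each unknown node (sum of currents leaving = 0; resistances in Ω):
  Node 1: (V_1 - 12)/39000 + (V_1 - V_2)/110 = 0
  Node 2: (V_2 - V_1)/110 + (V_2 - 0)/62000 = 0
Collecting terms (coefficients in siemens):
  0.009117·V_1 - 0.009091·V_2 = 0.0003077
  0.009107·V_2 - 0.009091·V_1 = 0
Determinant D = (0.009117)(0.009107) - (-0.009091)(-0.009091) = 0.0000003801
V_1 = [(0.0003077)(0.009107) - (-0.009091)(0)]/D = 7.371 V
V_2 = [(0.009117)(0) - (0.0003077)(-0.009091)]/D = 7.358 V
Power in each resistor, P = (ΔV)²/R:
  P_R1 = (12 - 7.371)²/39000 = 0.0005493 W
  P_R2 = (7.371 - 7.358)²/110 = 0.000001549 W
  P_R3 = (7.358 - 0)²/62000 = 0.0008733 W
P_total = P_R1 + P_R2 + P_R3 = 0.001424 W

Final answer: 0.001424 W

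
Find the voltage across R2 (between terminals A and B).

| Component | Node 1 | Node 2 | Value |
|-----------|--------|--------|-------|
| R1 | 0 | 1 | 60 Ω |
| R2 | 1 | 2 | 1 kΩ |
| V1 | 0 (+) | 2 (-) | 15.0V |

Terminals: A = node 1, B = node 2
R1 and R2 are in series across V1 (node 0 → node 1 → node 2), and the output A–B is taken across R2, so this is a voltage divider.
Series current: I = V1/(R1 + R2) = 15/(60 + 1000) = 15/1060 = 0.01415 A
V_R2 = I × R2 = V1 × R2/(R1 + R2) = 15 × 1000/1060 = 14.15 V

Final answer: 14.15 V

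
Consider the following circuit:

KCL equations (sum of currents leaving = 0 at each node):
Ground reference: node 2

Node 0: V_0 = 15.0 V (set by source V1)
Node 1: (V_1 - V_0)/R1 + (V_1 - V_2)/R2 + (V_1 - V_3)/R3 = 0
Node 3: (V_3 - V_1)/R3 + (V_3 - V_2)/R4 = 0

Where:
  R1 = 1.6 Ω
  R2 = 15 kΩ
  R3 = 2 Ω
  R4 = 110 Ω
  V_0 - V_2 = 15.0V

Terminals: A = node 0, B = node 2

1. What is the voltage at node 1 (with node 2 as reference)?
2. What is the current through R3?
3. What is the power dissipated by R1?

Nodal analysis, taking node 2 as the 0 V reference.
Source V1 fixes V_0 = 15 V.
KCL at each unknown node (sum of currents leaving = 0; resistances in Ω):
  Node 1: (V_1 - 15)/1.6 + (V_1 - 0)/15000 + (V_1 - V_3)/2 = 0
  Node 3: (V_3 - V_1)/2 + (V_3 - 0)/110 = 0
Collecting terms (coefficients in siemens):
  1.125·V_1 - 0.5·V_3 = 9.375
  0.5091·V_3 - 0.5·V_1 = 0
Determinant D = (1.125)(0.5091) - (-0.5)(-0.5) = 0.3228
V_1 = [(9.375)(0.5091) - (-0.5)(0)]/D = 14.79 V
V_3 = [(1.125)(0) - (9.375)(-0.5)]/D = 14.52 V
Part 1:
  Read off the nodal solution: V_1 = 14.79 V
Part 2:
  I_R3 = (V_1 - V_3)/R3 = (14.79 - 14.52)/2 = 0.132 A
  Magnitude: I_R3 = 0.132 A
Part 3:
  I_R1 = (V_0 - V_1)/R1 = (15 - 14.79)/1.6 = 0.133 A
  P_R1 = I_R1² × R1 = (0.133)² × 1.6 = 0.02831 W

Final answers:
1. V_1 = 14.79 V
2. I_R3 = 0.132 A
3. P_R1 = 0.02831 W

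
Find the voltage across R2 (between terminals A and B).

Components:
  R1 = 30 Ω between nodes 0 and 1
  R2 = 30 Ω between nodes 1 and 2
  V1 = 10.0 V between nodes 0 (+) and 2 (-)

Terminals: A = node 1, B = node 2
R1 and R2 are in series across V1 (node 0 → node 1 → node 2), and the output A–B is taken across R2, so this is a voltage divider.
Series current: I = V1/(R1 + R2) = 10/(30 + 30) = 10/60 = 0.1667 A
V_R2 = I × R2 = V1 × R2/(R1 + R2) = 10 × 30/60 = 5 V

Final answer: 5 V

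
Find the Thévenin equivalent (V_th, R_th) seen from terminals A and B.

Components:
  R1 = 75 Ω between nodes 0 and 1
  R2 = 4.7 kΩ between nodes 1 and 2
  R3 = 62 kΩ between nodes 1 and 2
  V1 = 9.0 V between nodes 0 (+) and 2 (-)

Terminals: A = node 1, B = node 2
Step 1 — V_th is the open-circuit voltage V_A - V_B (nothing connected across the terminals).
Nodal analysis, taking node 2 as the 0 V reference.
Source V1 fixes V_0 = 9 V.
KCL at each unknown node (sum of currents leaving = 0; resistances in Ω):
  Node 1: (V_1 - 9)/75 + (V_1 - 0)/4700 + (V_1 - 0)/62000 = 0
Collecting terms: 0.01356 × V_1 = 0.12  =>  V_1 = 8.848 V
V_th = V_1 - V_2 = 8.848 - 0 = 8.848 V
Step 2 — R_th: zero the source — replace V1 by a short circuit (node 2 merges into node 0) — and find the resistance seen between A (node 1) and B (node 0).
Reduce the network between node 1 (A) and node 0 (B) by series/parallel combination:
  Rp1 = R1 ‖ R2 ‖ R3 (parallel, all between nodes 0 and 1) = 1/(1/75 + 1/4700 + 1/62000) = 73.73 Ω
R_th = 73.73 Ω

Final answer: V_th = 8.848 V, R_th = 73.73 Ω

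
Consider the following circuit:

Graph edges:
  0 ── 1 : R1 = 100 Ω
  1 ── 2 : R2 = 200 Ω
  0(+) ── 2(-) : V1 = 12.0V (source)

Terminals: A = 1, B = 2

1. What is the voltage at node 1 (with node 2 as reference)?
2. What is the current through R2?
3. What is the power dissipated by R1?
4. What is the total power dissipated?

Nodal analysis, taking node 2 as the 0 V reference.
Source V1 fixes V_0 = 12 V.
KCL at each unknown node (sum of currents leaving = 0; resistances in Ω):
  Node 1: (V_1 - 12)/100 + (V_1 - 0)/200 = 0
Collecting terms: 0.015 × V_1 = 0.12  =>  V_1 = 8 V
Part 1:
  Read off the nodal solution: V_1 = 8 V
Part 2:
  I_R2 = (V_1 - V_2)/R2 = (8 - 0)/200 = 0.04 A
  Magnitude: I_R2 = 0.04 A
Part 3:
  I_R1 = (V_0 - V_1)/R1 = (12 - 8)/100 = 0.04 A
  P_R1 = I_R1² × R1 = (0.04)² × 100 = 0.16 W
Part 4:
  Power in each resistor, P = (ΔV)²/R:
    P_R1 = (12 - 8)²/100 = 0.16 W
    P_R2 = (8 - 0)²/200 = 0.32 W
  P_total = P_R1 + P_R2 = 0.48 W

Final answers:
1. V_1 = 8 V
2. I_R2 = 0.04 A
3. P_R1 = 0.16 W
4. P_total = 0.48 W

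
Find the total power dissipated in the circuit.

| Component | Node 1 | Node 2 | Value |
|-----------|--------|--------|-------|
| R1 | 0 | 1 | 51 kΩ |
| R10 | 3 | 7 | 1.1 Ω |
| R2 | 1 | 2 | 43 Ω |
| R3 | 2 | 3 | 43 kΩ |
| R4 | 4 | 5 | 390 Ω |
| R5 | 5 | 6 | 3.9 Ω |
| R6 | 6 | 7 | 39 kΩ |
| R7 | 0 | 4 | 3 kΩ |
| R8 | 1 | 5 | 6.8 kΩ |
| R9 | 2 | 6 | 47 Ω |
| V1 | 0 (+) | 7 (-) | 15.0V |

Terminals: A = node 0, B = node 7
Nodal analysis, taking node 7 as the 0 V reference.
Source V1 fixes V_0 = 15 V.
KCL at each unknown node (sum of currents leaving = 0; resistances in Ω):
  Node 1: (V_1 - 15)/51000 + (V_1 - V_2)/43 + (V_1 - V_5)/6800 = 0
  Node 2: (V_2 - V_1)/43 + (V_2 - V_3)/43000 + (V_2 - V_6)/47 = 0
  Node 3: (V_3 - V_2)/43000 + (V_3 - 0)/1.1 = 0
  Node 4: (V_4 - V_5)/390 + (V_4 - 15)/3000 = 0
  Node 5: (V_5 - V_4)/390 + (V_5 - V_6)/3.9 + (V_5 - V_1)/6800 = 0
  Node 6: (V_6 - V_5)/3.9 + (V_6 - 0)/39000 + (V_6 - V_2)/47 = 0
Collecting terms (coefficients in siemens):
  0.02342·V_1 - 0.02326·V_2 - 0.0001471·V_5 = 0.0002941
  0.04456·V_2 - 0.02326·V_1 - 0.00002326·V_3 - 0.02128·V_6 = 0
  0.9091·V_3 - 0.00002326·V_2 = 0
  0.002897·V_4 - 0.002564·V_5 = 0.005
  0.2591·V_5 - 0.0001471·V_1 - 0.002564·V_4 - 0.2564·V_6 = 0
  0.2777·V_6 - 0.02128·V_2 - 0.2564·V_5 = 0
Solving these 6 simultaneous equations (Gaussian elimination) gives:
  V_1 = 12.97 V, V_2 = 12.97 V, V_3 = 0.0003318 V, V_4 = 13.22 V
  V_5 = 12.98 V, V_6 = 12.98 V
Power in each resistor, P = (ΔV)²/R:
  P_R1 = (15 - 12.97)²/51000 = 0.0000807 W
  P_R2 = (12.97 - 12.97)²/43 = 0.0000000746 W
  P_R3 = (12.97 - 0.0003318)²/43000 = 0.003912 W
  P_R4 = (13.22 - 12.98)²/390 = 0.0001379 W
  P_R5 = (12.98 - 12.98)²/3.9 = 0.000001371 W
  P_R6 = (12.98 - 0)²/39000 = 0.004321 W
  P_R7 = (15 - 13.22)²/3000 = 0.001061 W
  P_R8 = (12.97 - 12.98)²/6800 = 0.00000002386 W
  P_R9 = (12.97 - 12.98)²/47 = 0.000003176 W
  P_R10 = (0.0003318 - 0)²/1.1 = 0.0000001001 W
P_total = P_R1 + P_R2 + P_R3 + P_R4 + P_R5 + P_R6 + P_R7 + P_R8 + P_R9 + P_R10 = 0.009517 W

Final answer: 0.009517 W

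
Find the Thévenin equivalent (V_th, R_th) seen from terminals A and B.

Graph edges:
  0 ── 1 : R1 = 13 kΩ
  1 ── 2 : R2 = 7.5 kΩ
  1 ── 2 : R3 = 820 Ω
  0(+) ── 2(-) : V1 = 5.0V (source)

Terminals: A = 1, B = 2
Step 1 — V_th is the open-circuit voltage V_A - V_B (nothing connected across the terminals).
Nodal analysis, taking node 2 as the 0 V reference.
Source V1 fixes V_0 = 5 V.
KCL at each unknown node (sum of currents leaving = 0; resistances in Ω):
  Node 1: (V_1 - 5)/13000 + (V_1 - 0)/7500 + (V_1 - 0)/820 = 0
Collecting terms: 0.00143 × V_1 = 0.0003846  =>  V_1 = 0.269 V
V_th = V_1 - V_2 = 0.269 - 0 = 0.269 V
Step 2 — R_th: zero the source — replace V1 by a short circuit (node 2 merges into node 0) — and find the resistance seen between A (node 1) and B (node 0).
Reduce the network between node 1 (A) and node 0 (B) by series/parallel combination:
  Rp1 = R1 ‖ R2 ‖ R3 (parallel, all between nodes 0 and 1) = 1/(1/13000 + 1/7500 + 1/820) = 699.4 Ω
R_th = 699.4 Ω

Final answer: V_th = 0.269 V, R_th = 699.4 Ω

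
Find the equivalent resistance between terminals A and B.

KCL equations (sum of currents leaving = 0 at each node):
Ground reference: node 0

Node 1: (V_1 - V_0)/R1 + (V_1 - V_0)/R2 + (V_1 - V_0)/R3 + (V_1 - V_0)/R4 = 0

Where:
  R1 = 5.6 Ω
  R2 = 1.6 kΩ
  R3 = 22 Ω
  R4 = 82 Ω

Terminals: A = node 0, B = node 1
Reduce the network between node 0 (A) and node 1 (B) by series/parallel combination:
  Rp1 = R1 ‖ R2 ‖ R3 ‖ R4 (parallel, all between nodes 0 and 1) = 1/(1/5.6 + 1/1600 + 1/22 + 1/82) = 4.222 Ω
R_eq = 4.222 Ω

Final answer: 4.222 Ω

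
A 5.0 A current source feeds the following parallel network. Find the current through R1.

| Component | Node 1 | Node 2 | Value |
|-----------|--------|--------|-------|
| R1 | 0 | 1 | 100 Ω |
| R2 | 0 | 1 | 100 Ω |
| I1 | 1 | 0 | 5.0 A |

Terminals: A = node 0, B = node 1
All resistors sit directly between nodes 0 and 1, so they are in parallel and share one voltage V; the full source current 5 A splits among them.
1/R_par = 1/100 + 1/100 = 0.02 S  =>  R_par = 50 Ω
V = I × R_par = 5 × 50 = 250 V
I_R1 = V/R1 = 250/100 = 2.5 A

Final answer: 2.5 A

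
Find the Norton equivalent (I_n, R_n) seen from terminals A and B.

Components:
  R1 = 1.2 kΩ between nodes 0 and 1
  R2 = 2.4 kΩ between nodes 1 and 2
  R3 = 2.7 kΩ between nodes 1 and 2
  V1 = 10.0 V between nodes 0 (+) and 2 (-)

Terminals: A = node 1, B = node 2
Find the Thévenin equivalent first; then I_n = V_th/R_th and R_n = R_th.
Step 1 — V_th is the open-circuit voltage V_A - V_B (nothing connected across the terminals).
Nodal analysis, taking node 2 as the 0 V reference.
Source V1 fixes V_0 = 10 V.
KCL at each unknown node (sum of currents leaving = 0; resistances in Ω):
  Node 1: (V_1 - 10)/1200 + (V_1 - 0)/2400 + (V_1 - 0)/2700 = 0
Collecting terms: 0.00162 × V_1 = 0.008333  =>  V_1 = 5.143 V
V_th = V_1 - V_2 = 5.143 - 0 = 5.143 V
Step 2 — R_th: zero the source — replace V1 by a short circuit (node 2 merges into node 0) — and find the resistance seen between A (node 1) and B (node 0).
Reduce the network between node 1 (A) and node 0 (B) by series/parallel combination:
  Rp1 = R1 ‖ R2 ‖ R3 (parallel, all between nodes 0 and 1) = 1/(1/1200 + 1/2400 + 1/2700) = 617.1 Ω
R_th = 617.1 Ω
I_n = V_th/R_th = 5.143/617.1 = 0.008333 A, and R_n = R_th = 617.1 Ω

Final answer: I_n = 0.008333 A, R_n = 617.1 Ω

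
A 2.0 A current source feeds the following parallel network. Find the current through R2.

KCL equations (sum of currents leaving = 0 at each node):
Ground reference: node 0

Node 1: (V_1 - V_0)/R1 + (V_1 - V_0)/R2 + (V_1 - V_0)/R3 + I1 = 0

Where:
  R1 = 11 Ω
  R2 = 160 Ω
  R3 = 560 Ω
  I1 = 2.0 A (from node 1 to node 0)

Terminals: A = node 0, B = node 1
All resistors sit directly between nodes 0 and 1, so they are in parallel and share one voltage V; the full source current 2 A splits among them.
1/R_par = 1/11 + 1/160 + 1/560 = 0.09894 S  =>  R_par = 10.11 Ω
V = I × R_par = 2 × 10.11 = 20.21 V
I_R2 = V/R2 = 20.21/160 = 0.1263 A

Final answer: 0.1263 A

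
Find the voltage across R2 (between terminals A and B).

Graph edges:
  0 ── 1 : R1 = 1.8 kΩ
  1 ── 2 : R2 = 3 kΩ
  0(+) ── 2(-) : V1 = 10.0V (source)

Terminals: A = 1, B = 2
R1 and R2 are in series across V1 (node 0 → node 1 → node 2), and the output A–B is taken across R2, so this is a voltage divider.
Series current: I = V1/(R1 + R2) = 10/(1800 + 3000) = 10/4800 = 0.002083 A
V_R2 = I × R2 = V1 × R2/(R1 + R2) = 10 × 3000/4800 = 6.25 V

Final answer: 6.25 V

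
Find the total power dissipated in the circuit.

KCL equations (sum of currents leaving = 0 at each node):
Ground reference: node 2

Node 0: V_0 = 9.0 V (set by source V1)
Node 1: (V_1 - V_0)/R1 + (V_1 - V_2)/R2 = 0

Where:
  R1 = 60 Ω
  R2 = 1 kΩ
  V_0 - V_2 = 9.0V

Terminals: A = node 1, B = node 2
Nodal analysis, taking node 2 as the 0 V reference.
Source V1 fixes V_0 = 9 V.
KCL at each unknown node (sum of currents leaving = 0; resistances in Ω):
  Node 1: (V_1 - 9)/60 + (V_1 - 0)/1000 = 0
Collecting terms: 0.01767 × V_1 = 0.15  =>  V_1 = 8.491 V
Power in each resistor, P = (ΔV)²/R:
  P_R1 = (9 - 8.491)²/60 = 0.004325 W
  P_R2 = (8.491 - 0)²/1000 = 0.07209 W
P_total = P_R1 + P_R2 = 0.07642 W

Final answer: 0.07642 W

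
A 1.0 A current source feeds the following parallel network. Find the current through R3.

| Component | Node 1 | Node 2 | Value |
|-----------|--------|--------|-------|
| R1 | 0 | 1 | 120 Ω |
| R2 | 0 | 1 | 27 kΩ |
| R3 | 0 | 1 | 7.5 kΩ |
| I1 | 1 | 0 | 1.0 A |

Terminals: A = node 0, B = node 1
All resistors sit directly between nodes 0 and 1, so they are in parallel and share one voltage V; the full source current 1 A splits among them.
1/R_par = 1/120 + 1/27000 + 1/7500 = 0.008504 S  =>  R_par = 117.6 Ω
V = I × R_par = 1 × 117.6 = 117.6 V
I_R3 = V/R3 = 117.6/7500 = 0.01568 A

Final answer: 0.01568 A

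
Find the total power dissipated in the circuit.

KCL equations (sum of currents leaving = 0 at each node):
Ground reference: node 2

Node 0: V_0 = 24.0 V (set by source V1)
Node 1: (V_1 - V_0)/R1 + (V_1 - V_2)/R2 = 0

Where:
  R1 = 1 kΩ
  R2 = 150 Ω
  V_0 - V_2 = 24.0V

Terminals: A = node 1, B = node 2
Nodal analysis, taking node 2 as the 0 V reference.
Source V1 fixes V_0 = 24 V.
KCL at each unknown node (sum of currents leaving = 0; resistances in Ω):
  Node 1: (V_1 - 24)/1000 + (V_1 - 0)/150 = 0
Collecting terms: 0.007667 × V_1 = 0.024  =>  V_1 = 3.13 V
Power in each resistor, P = (ΔV)²/R:
  P_R1 = (24 - 3.13)²/1000 = 0.4355 W
  P_R2 = (3.13 - 0)²/150 = 0.06533 W
P_total = P_R1 + P_R2 = 0.5009 W

Final answer: 0.5009 W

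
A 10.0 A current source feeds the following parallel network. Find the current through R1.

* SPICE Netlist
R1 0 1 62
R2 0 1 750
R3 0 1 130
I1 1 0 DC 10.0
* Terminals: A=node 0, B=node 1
All resistors sit directly between nodes 0 and 1, so they are in parallel and share one voltage V; the full source current 10 A splits among them.
1/R_par = 1/62 + 1/750 + 1/130 = 0.02515 S  =>  R_par = 39.75 Ω
V = I × R_par = 10 × 39.75 = 397.5 V
I_R1 = V/R1 = 397.5/62 = 6.412 A

Final answer: 6.412 A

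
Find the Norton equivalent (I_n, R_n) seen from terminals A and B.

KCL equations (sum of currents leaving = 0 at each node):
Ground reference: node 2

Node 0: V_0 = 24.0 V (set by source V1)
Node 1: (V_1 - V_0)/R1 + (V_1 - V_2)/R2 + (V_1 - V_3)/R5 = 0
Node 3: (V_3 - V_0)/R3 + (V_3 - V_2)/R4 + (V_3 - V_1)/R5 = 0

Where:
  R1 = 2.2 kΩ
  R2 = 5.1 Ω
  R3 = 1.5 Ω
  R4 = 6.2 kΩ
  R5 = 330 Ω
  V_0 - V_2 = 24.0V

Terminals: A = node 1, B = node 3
Find the Thévenin equivalent first; then I_n = V_th/R_th and R_n = R_th.
Step 1 — V_th is the open-circuit voltage V_A - V_B (nothing connected across the terminals).
Nodal analysis, taking node 2 as the 0 V reference.
Source V1 fixes V_0 = 24 V.
KCL at each unknown node (sum of currents leaving = 0; resistances in Ω):
  Node 1: (V_1 - 24)/2200 + (V_1 - 0)/5.1 + (V_1 - V_3)/330 = 0
  Node 3: (V_3 - 24)/1.5 + (V_3 - 0)/6200 + (V_3 - V_1)/330 = 0
Collecting terms (coefficients in siemens):
  0.1996·V_1 - 0.00303·V_3 = 0.01091
  0.6699·V_3 - 0.00303·V_1 = 16
Determinant D = (0.1996)(0.6699) - (-0.00303)(-0.00303) = 0.1337
V_1 = [(0.01091)(0.6699) - (-0.00303)(16)]/D = 0.4174 V
V_3 = [(0.1996)(16) - (0.01091)(-0.00303)]/D = 23.89 V
V_th = V_1 - V_3 = 0.4174 - 23.89 = -23.47 V
Step 2 — R_th: zero the source — replace V1 by a short circuit (node 2 merges into node 0) — and find the resistance seen between A (node 1) and B (node 3).
Reduce the network between node 1 (A) and node 3 (B) by series/parallel combination:
  Rp1 = R1 ‖ R2 (parallel, both between nodes 0 and 1) = 1/(1/2200 + 1/5.1) = 5.088 Ω
  Rp2 = R3 ‖ R4 (parallel, both between nodes 0 and 3) = 1/(1/1.5 + 1/6200) = 1.5 Ω
  Rs1 = Rp1 + Rp2 (series, joined only at node 0) = 5.088 + 1.5 = 6.588 Ω
  Rp3 = R5 ‖ Rs1 (parallel, both between nodes 1 and 3) = 1/(1/330 + 1/6.588) = 6.459 Ω
R_th = 6.459 Ω
I_n = V_th/R_th = -23.47/6.459 = -3.634 A, and R_n = R_th = 6.459 Ω

Final answer: I_n = -3.634 A, R_n = 6.459 Ω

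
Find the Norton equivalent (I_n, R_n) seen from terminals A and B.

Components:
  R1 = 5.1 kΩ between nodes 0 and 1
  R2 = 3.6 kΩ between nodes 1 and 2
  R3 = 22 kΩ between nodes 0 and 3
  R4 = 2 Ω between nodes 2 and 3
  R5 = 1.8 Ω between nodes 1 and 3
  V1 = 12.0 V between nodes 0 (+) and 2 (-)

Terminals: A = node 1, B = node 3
Find the Thévenin equivalent first; then I_n = V_th/R_th and R_n = R_th.
Step 1 — V_th is the open-circuit voltage V_A - V_B (nothing connected across the terminals).
Nodal analysis, taking node 2 as the 0 V reference.
Source V1 fixes V_0 = 12 V.
KCL at each unknown node (sum of currents leaving = 0; resistances in Ω):
  Node 1: (V_1 - 12)/5100 + (V_1 - 0)/3600 + (V_1 - V_3)/1.8 = 0
  Node 3: (V_3 - 12)/22000 + (V_3 - 0)/2 + (V_3 - V_1)/1.8 = 0
Collecting terms (coefficients in siemens):
  0.556·V_1 - 0.5556·V_3 = 0.002353
  1.056·V_3 - 0.5556·V_1 = 0.0005455
Determinant D = (0.556)(1.056) - (-0.5556)(-0.5556) = 0.2783
V_1 = [(0.002353)(1.056) - (-0.5556)(0.0005455)]/D = 0.01001 V
V_3 = [(0.556)(0.0005455) - (0.002353)(-0.5556)]/D = 0.005787 V
V_th = V_1 - V_3 = 0.01001 - 0.005787 = 0.004227 V
Step 2 — R_th: zero the source — replace V1 by a short circuit (node 2 merges into node 0) — and find the resistance seen between A (node 1) and B (node 3).
Reduce the network between node 1 (A) and node 3 (B) by series/parallel combination:
  Rp1 = R1 ‖ R2 (parallel, both between nodes 0 and 1) = 1/(1/5100 + 1/3600) = 2110 Ω
  Rp2 = R3 ‖ R4 (parallel, both between nodes 0 and 3) = 1/(1/22000 + 1/2) = 2 Ω
  Rs1 = Rp1 + Rp2 (series, joined only at node 0) = 2110 + 2 = 2112 Ω
  Rp3 = R5 ‖ Rs1 (parallel, both between nodes 1 and 3) = 1/(1/1.8 + 1/2112) = 1.798 Ω
R_th = 1.798 Ω
I_n = V_th/R_th = 0.004227/1.798 = 0.00235 A, and R_n = R_th = 1.798 Ω

Final answer: I_n = 0.00235 A, R_n = 1.798 Ω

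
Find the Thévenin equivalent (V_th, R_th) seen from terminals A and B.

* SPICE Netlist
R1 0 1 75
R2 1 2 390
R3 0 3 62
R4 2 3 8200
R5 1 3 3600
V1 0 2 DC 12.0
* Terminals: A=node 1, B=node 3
Step 1 — V_th is the open-circuit voltage V_A - V_B (nothing connected across the terminals).
Nodal analysis, taking node 2 as the 0 V reference.
Source V1 fixes V_0 = 12 V.
KCL at each unknown node (sum of currents leaving = 0; resistances in Ω):
  Node 1: (V_1 - 12)/75 + (V_1 - 0)/390 + (V_1 - V_3)/3600 = 0
  Node 3: (V_3 - 12)/62 + (V_3 - 0)/8200 + (V_3 - V_1)/3600 = 0
Collecting terms (coefficients in siemens):
  0.01618·V_1 - 0.0002778·V_3 = 0.16
  0.01653·V_3 - 0.0002778·V_1 = 0.1935
Determinant D = (0.01618)(0.01653) - (-0.0002778)(-0.0002778) = 0.0002673
V_1 = [(0.16)(0.01653) - (-0.0002778)(0.1935)]/D = 10.1 V
V_3 = [(0.01618)(0.1935) - (0.16)(-0.0002778)]/D = 11.88 V
V_th = V_1 - V_3 = 10.1 - 11.88 = -1.784 V
Step 2 — R_th: zero the source — replace V1 by a short circuit (node 2 merges into node 0) — and find the resistance seen between A (node 1) and B (node 3).
Reduce the network between node 1 (A) and node 3 (B) by series/parallel combination:
  Rp1 = R1 ‖ R2 (parallel, both between nodes 0 and 1) = 1/(1/75 + 1/390) = 62.9 Ω
  Rp2 = R3 ‖ R4 (parallel, both between nodes 0 and 3) = 1/(1/62 + 1/8200) = 61.53 Ω
  Rs1 = Rp1 + Rp2 (series, joined only at node 0) = 62.9 + 61.53 = 124.4 Ω
  Rp3 = R5 ‖ Rs1 (parallel, both between nodes 1 and 3) = 1/(1/3600 + 1/124.4) = 120.3 Ω
R_th = 120.3 Ω

Final answer: V_th = -1.784 V, R_th = 120.3 Ω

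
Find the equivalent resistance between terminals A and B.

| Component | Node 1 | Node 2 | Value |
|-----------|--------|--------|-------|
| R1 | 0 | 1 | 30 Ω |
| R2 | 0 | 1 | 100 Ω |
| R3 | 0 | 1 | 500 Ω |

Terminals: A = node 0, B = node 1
Reduce the network between node 0 (A) and node 1 (B) by series/parallel combination:
  Rp1 = R1 ‖ R2 ‖ R3 (parallel, all between nodes 0 and 1) = 1/(1/30 + 1/100 + 1/500) = 22.06 Ω
R_eq = 22.06 Ω

Final answer: 22.06 Ω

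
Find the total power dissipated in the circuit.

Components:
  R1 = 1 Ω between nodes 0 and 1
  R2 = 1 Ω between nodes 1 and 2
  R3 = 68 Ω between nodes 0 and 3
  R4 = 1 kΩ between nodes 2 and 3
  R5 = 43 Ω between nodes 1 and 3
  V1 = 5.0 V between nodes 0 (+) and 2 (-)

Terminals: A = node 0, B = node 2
Nodal analysis, taking node 2 as the 0 V reference.
Source V1 fixes V_0 = 5 V.
KCL at each unknown node (sum of currents leaving = 0; resistances in Ω):
  Node 1: (V_1 - 5)/1 + (V_1 - 0)/1 + (V_1 - V_3)/43 = 0
  Node 3: (V_3 - 5)/68 + (V_3 - 0)/1000 + (V_3 - V_1)/43 = 0
Collecting terms (coefficients in siemens):
  2.023·V_1 - 0.02326·V_3 = 5
  0.03896·V_3 - 0.02326·V_1 = 0.07353
Determinant D = (2.023)(0.03896) - (-0.02326)(-0.02326) = 0.07829
V_1 = [(5)(0.03896) - (-0.02326)(0.07353)]/D = 2.51 V
V_3 = [(2.023)(0.07353) - (5)(-0.02326)]/D = 3.386 V
Power in each resistor, P = (ΔV)²/R:
  P_R1 = (5 - 2.51)²/1 = 6.199 W
  P_R2 = (2.51 - 0)²/1 = 6.301 W
  P_R3 = (5 - 3.386)²/68 = 0.03833 W
  P_R4 = (0 - 3.386)²/1000 = 0.01146 W
  P_R5 = (2.51 - 3.386)²/43 = 0.01782 W
P_total = P_R1 + P_R2 + P_R3 + P_R4 + P_R5 = 12.57 W

Final answer: 12.57 W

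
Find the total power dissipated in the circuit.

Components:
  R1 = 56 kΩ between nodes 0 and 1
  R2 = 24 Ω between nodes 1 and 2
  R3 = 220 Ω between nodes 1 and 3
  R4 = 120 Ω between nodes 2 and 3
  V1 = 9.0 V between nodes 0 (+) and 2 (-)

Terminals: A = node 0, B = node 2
Nodal analysis, taking node 2 as the 0 V reference.
Source V1 fixes V_0 = 9 V.
KCL at each unknown node (sum of currents leaving = 0; resistances in Ω):
  Node 1: (V_1 - 9)/56000 + (V_1 - 0)/24 + (V_1 - V_3)/220 = 0
  Node 3: (V_3 - V_1)/220 + (V_3 - 0)/120 = 0
Collecting terms (coefficients in siemens):
  0.04623·V_1 - 0.004545·V_3 = 0.0001607
  0.01288·V_3 - 0.004545·V_1 = 0
Determinant D = (0.04623)(0.01288) - (-0.004545)(-0.004545) = 0.0005747
V_1 = [(0.0001607)(0.01288) - (-0.004545)(0)]/D = 0.003601 V
V_3 = [(0.04623)(0) - (0.0001607)(-0.004545)]/D = 0.001271 V
Power in each resistor, P = (ΔV)²/R:
  P_R1 = (9 - 0.003601)²/56000 = 0.001445 W
  P_R2 = (0.003601 - 0)²/24 = 0.0000005404 W
  P_R3 = (0.003601 - 0.001271)²/220 = 0.00000002468 W
  P_R4 = (0 - 0.001271)²/120 = 0.00000001346 W
P_total = P_R1 + P_R2 + P_R3 + P_R4 = 0.001446 W

Final answer: 0.001446 W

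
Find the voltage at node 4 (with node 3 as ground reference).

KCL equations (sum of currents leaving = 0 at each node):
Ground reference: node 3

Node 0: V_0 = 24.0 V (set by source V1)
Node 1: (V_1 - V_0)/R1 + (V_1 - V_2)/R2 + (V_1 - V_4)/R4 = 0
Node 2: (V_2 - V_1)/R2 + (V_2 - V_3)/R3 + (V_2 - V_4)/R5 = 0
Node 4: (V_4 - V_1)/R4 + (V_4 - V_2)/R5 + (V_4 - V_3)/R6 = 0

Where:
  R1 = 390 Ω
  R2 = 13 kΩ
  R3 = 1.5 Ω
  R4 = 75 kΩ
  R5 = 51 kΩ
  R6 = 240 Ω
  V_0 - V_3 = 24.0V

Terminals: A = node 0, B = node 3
Nodal analysis, taking node 3 as the 0 V reference.
Source V1 fixes V_0 = 24 V.
KCL at each unknown node (sum of currents leaving = 0; resistances in Ω):
  Node 1: (V_1 - 24)/390 + (V_1 - V_2)/13000 + (V_1 - V_4)/75000 = 0
  Node 2: (V_2 - V_1)/13000 + (V_2 - 0)/1.5 + (V_2 - V_4)/51000 = 0
  Node 4: (V_4 - V_1)/75000 + (V_4 - V_2)/51000 + (V_4 - 0)/240 = 0
Collecting terms (coefficients in siemens):
  0.002654·V_1 - 0.00007692·V_2 - 0.00001333·V_4 = 0.06154
  0.6668·V_2 - 0.00007692·V_1 - 0.00001961·V_4 = 0
  0.0042·V_4 - 0.00001333·V_1 - 0.00001961·V_2 = 0
Solving these 3 simultaneous equations (Gaussian elimination) gives:
  V_1 = 23.18 V, V_2 = 0.002677 V, V_4 = 0.07362 V
The requested potential is V_4 = 0.07362 V.

Final answer: V_4 = 0.07362 V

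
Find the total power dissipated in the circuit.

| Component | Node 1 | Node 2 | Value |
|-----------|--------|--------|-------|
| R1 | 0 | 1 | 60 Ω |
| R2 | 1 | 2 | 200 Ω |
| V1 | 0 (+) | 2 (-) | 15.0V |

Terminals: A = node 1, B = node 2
Nodal analysis, taking node 2 as the 0 V reference.
Source V1 fixes V_0 = 15 V.
KCL at each unknown node (sum of currents leaving = 0; resistances in Ω):
  Node 1: (V_1 - 15)/60 + (V_1 - 0)/200 = 0
Collecting terms: 0.02167 × V_1 = 0.25  =>  V_1 = 11.54 V
Power in each resistor, P = (ΔV)²/R:
  P_R1 = (15 - 11.54)²/60 = 0.1997 W
  P_R2 = (11.54 - 0)²/200 = 0.6657 W
P_total = P_R1 + P_R2 = 0.8654 W

Final answer: 0.8654 W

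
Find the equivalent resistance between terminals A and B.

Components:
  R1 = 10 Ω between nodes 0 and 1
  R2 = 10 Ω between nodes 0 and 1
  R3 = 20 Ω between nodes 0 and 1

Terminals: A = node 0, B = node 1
Reduce the network between node 0 (A) and node 1 (B) by series/parallel combination:
  Rp1 = R1 ‖ R2 ‖ R3 (parallel, all between nodes 0 and 1) = 1/(1/10 + 1/10 + 1/20) = 4 Ω
R_eq = 4 Ω

Final answer: 4 Ω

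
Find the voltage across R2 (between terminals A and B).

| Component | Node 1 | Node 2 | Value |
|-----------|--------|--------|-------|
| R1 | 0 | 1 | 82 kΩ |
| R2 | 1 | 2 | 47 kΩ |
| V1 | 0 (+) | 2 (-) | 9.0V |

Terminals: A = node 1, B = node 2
R1 and R2 are in series across V1 (node 0 → node 1 → node 2), and the output A–B is taken across R2, so this is a voltage divider.
Series current: I = V1/(R1 + R2) = 9/(82000 + 47000) = 9/129000 = 0.00006977 A
V_R2 = I × R2 = V1 × R2/(R1 + R2) = 9 × 47000/129000 = 3.279 V

Final answer: 3.279 V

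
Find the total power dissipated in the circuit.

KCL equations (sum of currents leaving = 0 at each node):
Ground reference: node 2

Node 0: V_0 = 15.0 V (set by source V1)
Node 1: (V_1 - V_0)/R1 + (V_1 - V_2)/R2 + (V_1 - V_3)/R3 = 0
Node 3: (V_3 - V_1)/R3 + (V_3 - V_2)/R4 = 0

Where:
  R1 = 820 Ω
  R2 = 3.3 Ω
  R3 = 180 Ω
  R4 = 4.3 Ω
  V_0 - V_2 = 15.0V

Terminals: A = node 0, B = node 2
Nodal analysis, taking node 2 as the 0 V reference.
Source V1 fixes V_0 = 15 V.
KCL at each unknown node (sum of currents leaving = 0; resistances in Ω):
  Node 1: (V_1 - 15)/820 + (V_1 - 0)/3.3 + (V_1 - V_3)/180 = 0
  Node 3: (V_3 - V_1)/180 + (V_3 - 0)/4.3 = 0
Collecting terms (coefficients in siemens):
  0.3098·V_1 - 0.005556·V_3 = 0.01829
  0.2381·V_3 - 0.005556·V_1 = 0
Determinant D = (0.3098)(0.2381) - (-0.005556)(-0.005556) = 0.07374
V_1 = [(0.01829)(0.2381) - (-0.005556)(0)]/D = 0.05907 V
V_3 = [(0.3098)(0) - (0.01829)(-0.005556)]/D = 0.001378 V
Power in each resistor, P = (ΔV)²/R:
  P_R1 = (15 - 0.05907)²/820 = 0.2722 W
  P_R2 = (0.05907 - 0)²/3.3 = 0.001057 W
  P_R3 = (0.05907 - 0.001378)²/180 = 0.00001849 W
  P_R4 = (0 - 0.001378)²/4.3 = 0.0000004417 W
P_total = P_R1 + P_R2 + P_R3 + P_R4 = 0.2733 W

Final answer: 0.2733 W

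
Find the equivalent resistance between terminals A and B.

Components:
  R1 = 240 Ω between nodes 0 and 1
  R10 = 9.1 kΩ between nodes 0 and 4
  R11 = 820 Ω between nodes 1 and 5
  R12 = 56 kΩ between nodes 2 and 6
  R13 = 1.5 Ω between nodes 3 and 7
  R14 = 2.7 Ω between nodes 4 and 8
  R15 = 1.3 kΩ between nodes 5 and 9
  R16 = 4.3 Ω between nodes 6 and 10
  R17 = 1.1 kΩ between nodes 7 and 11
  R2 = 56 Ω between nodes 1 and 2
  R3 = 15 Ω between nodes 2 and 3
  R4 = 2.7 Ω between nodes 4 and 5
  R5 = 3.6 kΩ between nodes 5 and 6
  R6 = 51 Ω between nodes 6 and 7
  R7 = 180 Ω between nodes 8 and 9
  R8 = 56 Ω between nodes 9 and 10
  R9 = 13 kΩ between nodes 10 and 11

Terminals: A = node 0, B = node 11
The network is not a plain series/parallel combination. Inject a 1 A test current into terminal A (node 0) and return it from terminal B (node 11); then R_eq = V_A / (1 A).
Nodal analysis, taking node 11 as the 0 V reference.
Current source I_test pushes 1 A into node 0 and draws it out of node 11.
KCL at each unknown node (sum of currents leaving = 0; resistances in Ω):
  Node 0: (V_0 - V_1)/240 + (V_0 - V_4)/9100 - 1 = 0
  Node 1: (V_1 - V_0)/240 + (V_1 - V_2)/56 + (V_1 - V_5)/820 = 0
  Node 2: (V_2 - V_1)/56 + (V_2 - V_3)/15 + (V_2 - V_6)/56000 = 0
  Node 3: (V_3 - V_2)/15 + (V_3 - V_7)/1.5 = 0
  Node 4: (V_4 - V_0)/9100 + (V_4 - V_5)/2.7 + (V_4 - V_8)/2.7 = 0
  Node 5: (V_5 - V_1)/820 + (V_5 - V_4)/2.7 + (V_5 - V_6)/3600 + (V_5 - V_9)/1300 = 0
  Node 6: (V_6 - V_2)/56000 + (V_6 - V_5)/3600 + (V_6 - V_7)/51 + (V_6 - V_10)/4.3 = 0
  Node 7: (V_7 - V_3)/1.5 + (V_7 - V_6)/51 + (V_7 - 0)/1100 = 0
  Node 8: (V_8 - V_4)/2.7 + (V_8 - V_9)/180 = 0
  Node 9: (V_9 - V_5)/1300 + (V_9 - V_8)/180 + (V_9 - V_10)/56 = 0
  Node 10: (V_10 - V_6)/4.3 + (V_10 - V_9)/56 + (V_10 - 0)/13000 = 0
Collecting terms (coefficients in siemens):
  0.004277·V_0 - 0.004167·V_1 - 0.0001099·V_4 = 1
  0.02324·V_1 - 0.004167·V_0 - 0.01786·V_2 - 0.00122·V_5 = 0
  0.08454·V_2 - 0.01786·V_1 - 0.06667·V_3 - 0.00001786·V_6 = 0
  0.7333·V_3 - 0.06667·V_2 - 0.6667·V_7 = 0
  0.7409·V_4 - 0.0001099·V_0 - 0.3704·V_5 - 0.3704·V_8 = 0
  0.3726·V_5 - 0.00122·V_1 - 0.3704·V_4 - 0.0002778·V_6 - 0.0007692·V_9 = 0
  0.2525·V_6 - 0.00001786·V_2 - 0.0002778·V_5 - 0.01961·V_7 - 0.2326·V_10 = 0
  0.6872·V_7 - 0.6667·V_3 - 0.01961·V_6 = 0
  0.3759·V_8 - 0.3704·V_4 - 0.005556·V_9 = 0
  0.02418·V_9 - 0.0007692·V_5 - 0.005556·V_8 - 0.01786·V_10 = 0
  0.2505·V_10 - 0.2326·V_6 - 0.01786·V_9 = 0
Solving these 11 simultaneous equations (Gaussian elimination) gives:
  V_0 = 1313 V, V_1 = 1080 V, V_2 = 1029 V, V_3 = 1016 V
  V_4 = 1033 V, V_5 = 1033 V, V_6 = 1015 V, V_7 = 1014 V
  V_8 = 1033 V, V_9 = 1019 V, V_10 = 1015 V
R_eq = V_0 / 1 A = 1313 Ω = 1.313 kΩ

Final answer: 1.313 kΩ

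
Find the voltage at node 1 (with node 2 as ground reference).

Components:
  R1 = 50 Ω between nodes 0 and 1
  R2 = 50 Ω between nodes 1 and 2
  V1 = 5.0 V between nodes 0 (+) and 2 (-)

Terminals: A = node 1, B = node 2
Nodal analysis, taking node 2 as the 0 V reference.
Source V1 fixes V_0 = 5 V.
KCL at each unknown node (sum of currents leaving = 0; resistances in Ω):
  Node 1: (V_1 - 5)/50 + (V_1 - 0)/50 = 0
Collecting terms: 0.04 × V_1 = 0.1  =>  V_1 = 2.5 V
The requested potential is V_1 = 2.5 V.

Final answer: V_1 = 2.5 V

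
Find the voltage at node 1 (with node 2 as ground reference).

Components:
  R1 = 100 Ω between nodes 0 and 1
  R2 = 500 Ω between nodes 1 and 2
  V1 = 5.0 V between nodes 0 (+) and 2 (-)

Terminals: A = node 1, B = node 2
Nodal analysis, taking node 2 as the 0 V reference.
Source V1 fixes V_0 = 5 V.
KCL at each unknown node (sum of currents leaving = 0; resistances in Ω):
  Node 1: (V_1 - 5)/100 + (V_1 - 0)/500 = 0
Collecting terms: 0.012 × V_1 = 0.05  =>  V_1 = 4.167 V
The requested potential is V_1 = 4.167 V.

Final answer: V_1 = 4.167 V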